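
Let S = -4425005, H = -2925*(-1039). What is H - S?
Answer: 7464080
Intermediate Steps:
H = 3039075
H - S = 3039075 - 1*(-4425005) = 3039075 + 4425005 = 7464080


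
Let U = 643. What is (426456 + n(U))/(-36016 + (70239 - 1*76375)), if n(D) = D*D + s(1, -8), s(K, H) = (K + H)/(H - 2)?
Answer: -8399057/421520 ≈ -19.926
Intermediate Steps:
s(K, H) = (H + K)/(-2 + H)
n(D) = 7/10 + D² (n(D) = D*D + (-8 + 1)/(-2 - 8) = D² - 7/(-10) = D² - ⅒*(-7) = D² + 7/10 = 7/10 + D²)
(426456 + n(U))/(-36016 + (70239 - 1*76375)) = (426456 + (7/10 + 643²))/(-36016 + (70239 - 1*76375)) = (426456 + (7/10 + 413449))/(-36016 + (70239 - 76375)) = (426456 + 4134497/10)/(-36016 - 6136) = (8399057/10)/(-42152) = (8399057/10)*(-1/42152) = -8399057/421520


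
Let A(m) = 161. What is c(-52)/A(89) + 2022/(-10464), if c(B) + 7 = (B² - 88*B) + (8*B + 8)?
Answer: 11918303/280784 ≈ 42.447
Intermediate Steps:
c(B) = 1 + B² - 80*B (c(B) = -7 + ((B² - 88*B) + (8*B + 8)) = -7 + ((B² - 88*B) + (8 + 8*B)) = -7 + (8 + B² - 80*B) = 1 + B² - 80*B)
c(-52)/A(89) + 2022/(-10464) = (1 + (-52)² - 80*(-52))/161 + 2022/(-10464) = (1 + 2704 + 4160)*(1/161) + 2022*(-1/10464) = 6865*(1/161) - 337/1744 = 6865/161 - 337/1744 = 11918303/280784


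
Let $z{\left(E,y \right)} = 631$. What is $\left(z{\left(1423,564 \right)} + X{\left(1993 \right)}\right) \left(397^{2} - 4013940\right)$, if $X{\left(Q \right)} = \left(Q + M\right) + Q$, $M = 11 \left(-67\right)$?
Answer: $-14962564280$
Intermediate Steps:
$M = -737$
$X{\left(Q \right)} = -737 + 2 Q$ ($X{\left(Q \right)} = \left(Q - 737\right) + Q = \left(-737 + Q\right) + Q = -737 + 2 Q$)
$\left(z{\left(1423,564 \right)} + X{\left(1993 \right)}\right) \left(397^{2} - 4013940\right) = \left(631 + \left(-737 + 2 \cdot 1993\right)\right) \left(397^{2} - 4013940\right) = \left(631 + \left(-737 + 3986\right)\right) \left(157609 - 4013940\right) = \left(631 + 3249\right) \left(-3856331\right) = 3880 \left(-3856331\right) = -14962564280$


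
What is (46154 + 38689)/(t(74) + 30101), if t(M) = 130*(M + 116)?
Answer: 9427/6089 ≈ 1.5482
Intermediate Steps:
t(M) = 15080 + 130*M (t(M) = 130*(116 + M) = 15080 + 130*M)
(46154 + 38689)/(t(74) + 30101) = (46154 + 38689)/((15080 + 130*74) + 30101) = 84843/((15080 + 9620) + 30101) = 84843/(24700 + 30101) = 84843/54801 = 84843*(1/54801) = 9427/6089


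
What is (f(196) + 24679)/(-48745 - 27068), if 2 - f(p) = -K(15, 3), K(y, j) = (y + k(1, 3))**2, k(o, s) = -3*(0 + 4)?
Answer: -8230/25271 ≈ -0.32567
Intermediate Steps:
k(o, s) = -12 (k(o, s) = -3*4 = -12)
K(y, j) = (-12 + y)**2 (K(y, j) = (y - 12)**2 = (-12 + y)**2)
f(p) = 11 (f(p) = 2 - (-1)*(-12 + 15)**2 = 2 - (-1)*3**2 = 2 - (-1)*9 = 2 - 1*(-9) = 2 + 9 = 11)
(f(196) + 24679)/(-48745 - 27068) = (11 + 24679)/(-48745 - 27068) = 24690/(-75813) = 24690*(-1/75813) = -8230/25271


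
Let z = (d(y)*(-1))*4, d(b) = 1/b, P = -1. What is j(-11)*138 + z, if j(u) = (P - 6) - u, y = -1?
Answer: 556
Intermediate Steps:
z = 4 (z = (-1/(-1))*4 = -1*(-1)*4 = 1*4 = 4)
j(u) = -7 - u (j(u) = (-1 - 6) - u = -7 - u)
j(-11)*138 + z = (-7 - 1*(-11))*138 + 4 = (-7 + 11)*138 + 4 = 4*138 + 4 = 552 + 4 = 556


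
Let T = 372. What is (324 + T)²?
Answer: 484416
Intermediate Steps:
(324 + T)² = (324 + 372)² = 696² = 484416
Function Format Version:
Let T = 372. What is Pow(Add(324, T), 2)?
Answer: 484416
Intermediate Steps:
Pow(Add(324, T), 2) = Pow(Add(324, 372), 2) = Pow(696, 2) = 484416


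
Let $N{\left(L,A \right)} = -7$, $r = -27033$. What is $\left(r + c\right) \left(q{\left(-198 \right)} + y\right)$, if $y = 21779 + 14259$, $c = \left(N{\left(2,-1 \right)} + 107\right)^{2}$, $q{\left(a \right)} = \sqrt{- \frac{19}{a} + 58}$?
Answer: $-613835254 - \frac{17033 \sqrt{253066}}{66} \approx -6.1396 \cdot 10^{8}$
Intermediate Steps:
$q{\left(a \right)} = \sqrt{58 - \frac{19}{a}}$
$c = 10000$ ($c = \left(-7 + 107\right)^{2} = 100^{2} = 10000$)
$y = 36038$
$\left(r + c\right) \left(q{\left(-198 \right)} + y\right) = \left(-27033 + 10000\right) \left(\sqrt{58 - \frac{19}{-198}} + 36038\right) = - 17033 \left(\sqrt{58 - - \frac{19}{198}} + 36038\right) = - 17033 \left(\sqrt{58 + \frac{19}{198}} + 36038\right) = - 17033 \left(\sqrt{\frac{11503}{198}} + 36038\right) = - 17033 \left(\frac{\sqrt{253066}}{66} + 36038\right) = - 17033 \left(36038 + \frac{\sqrt{253066}}{66}\right) = -613835254 - \frac{17033 \sqrt{253066}}{66}$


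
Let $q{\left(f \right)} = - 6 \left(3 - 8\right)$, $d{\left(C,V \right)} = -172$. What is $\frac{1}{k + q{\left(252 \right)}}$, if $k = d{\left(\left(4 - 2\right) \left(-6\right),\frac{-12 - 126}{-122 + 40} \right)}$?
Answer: $- \frac{1}{142} \approx -0.0070423$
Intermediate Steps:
$k = -172$
$q{\left(f \right)} = 30$ ($q{\left(f \right)} = \left(-6\right) \left(-5\right) = 30$)
$\frac{1}{k + q{\left(252 \right)}} = \frac{1}{-172 + 30} = \frac{1}{-142} = - \frac{1}{142}$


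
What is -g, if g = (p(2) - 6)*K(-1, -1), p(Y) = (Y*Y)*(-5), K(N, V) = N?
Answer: -26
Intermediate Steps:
p(Y) = -5*Y² (p(Y) = Y²*(-5) = -5*Y²)
g = 26 (g = (-5*2² - 6)*(-1) = (-5*4 - 6)*(-1) = (-20 - 6)*(-1) = -26*(-1) = 26)
-g = -1*26 = -26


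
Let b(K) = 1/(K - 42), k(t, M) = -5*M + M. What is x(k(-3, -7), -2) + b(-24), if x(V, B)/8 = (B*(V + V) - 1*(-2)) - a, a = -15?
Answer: -50161/66 ≈ -760.02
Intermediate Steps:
k(t, M) = -4*M
b(K) = 1/(-42 + K)
x(V, B) = 136 + 16*B*V (x(V, B) = 8*((B*(V + V) - 1*(-2)) - 1*(-15)) = 8*((B*(2*V) + 2) + 15) = 8*((2*B*V + 2) + 15) = 8*((2 + 2*B*V) + 15) = 8*(17 + 2*B*V) = 136 + 16*B*V)
x(k(-3, -7), -2) + b(-24) = (136 + 16*(-2)*(-4*(-7))) + 1/(-42 - 24) = (136 + 16*(-2)*28) + 1/(-66) = (136 - 896) - 1/66 = -760 - 1/66 = -50161/66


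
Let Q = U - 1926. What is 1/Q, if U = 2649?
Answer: 1/723 ≈ 0.0013831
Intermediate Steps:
Q = 723 (Q = 2649 - 1926 = 723)
1/Q = 1/723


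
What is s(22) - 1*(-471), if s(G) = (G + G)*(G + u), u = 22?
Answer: 2407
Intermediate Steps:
s(G) = 2*G*(22 + G) (s(G) = (G + G)*(G + 22) = (2*G)*(22 + G) = 2*G*(22 + G))
s(22) - 1*(-471) = 2*22*(22 + 22) - 1*(-471) = 2*22*44 + 471 = 1936 + 471 = 2407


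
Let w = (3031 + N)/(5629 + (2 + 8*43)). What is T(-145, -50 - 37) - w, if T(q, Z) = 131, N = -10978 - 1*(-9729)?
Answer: 780943/5975 ≈ 130.70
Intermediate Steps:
N = -1249 (N = -10978 + 9729 = -1249)
w = 1782/5975 (w = (3031 - 1249)/(5629 + (2 + 8*43)) = 1782/(5629 + (2 + 344)) = 1782/(5629 + 346) = 1782/5975 ≈ 0.29824)
T(-145, -50 - 37) - w = 131 - 1*1782/5975 = 131 - 1782/5975 = 780943/5975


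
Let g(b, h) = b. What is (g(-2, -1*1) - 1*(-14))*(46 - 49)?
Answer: -36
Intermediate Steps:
(g(-2, -1*1) - 1*(-14))*(46 - 49) = (-2 - 1*(-14))*(46 - 49) = (-2 + 14)*(-3) = 12*(-3) = -36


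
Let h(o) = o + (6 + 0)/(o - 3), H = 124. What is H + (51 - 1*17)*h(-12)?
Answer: -1488/5 ≈ -297.60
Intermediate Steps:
h(o) = o + 6/(-3 + o)
H + (51 - 1*17)*h(-12) = 124 + (51 - 1*17)*((6 + (-12)² - 3*(-12))/(-3 - 12)) = 124 + (51 - 17)*((6 + 144 + 36)/(-15)) = 124 + 34*(-1/15*186) = 124 + 34*(-62/5) = 124 - 2108/5 = -1488/5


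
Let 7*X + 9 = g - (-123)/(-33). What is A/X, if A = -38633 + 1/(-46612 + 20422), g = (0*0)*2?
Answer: 11129780981/523800 ≈ 21248.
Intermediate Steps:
g = 0 (g = 0*2 = 0)
A = -1011798271/26190 (A = -38633 + 1/(-26190) = -38633 - 1/26190 = -1011798271/26190 ≈ -38633.)
X = -20/11 (X = -9/7 + (0 - (-123)/(-33))/7 = -9/7 + (0 - (-123)*(-1)/33)/7 = -9/7 + (0 - 41*1/11)/7 = -9/7 + (0 - 41/11)/7 = -9/7 + (⅐)*(-41/11) = -9/7 - 41/77 = -20/11 ≈ -1.8182)
A/X = -1011798271/(26190*(-20/11)) = -1011798271/26190*(-11/20) = 11129780981/523800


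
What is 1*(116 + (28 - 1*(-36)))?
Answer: 180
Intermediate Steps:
1*(116 + (28 - 1*(-36))) = 1*(116 + (28 + 36)) = 1*(116 + 64) = 1*180 = 180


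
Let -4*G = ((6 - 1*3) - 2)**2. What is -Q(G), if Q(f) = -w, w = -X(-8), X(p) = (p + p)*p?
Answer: -128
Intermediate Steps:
X(p) = 2*p**2 (X(p) = (2*p)*p = 2*p**2)
w = -128 (w = -2*(-8)**2 = -2*64 = -1*128 = -128)
G = -1/4 (G = -((6 - 1*3) - 2)**2/4 = -((6 - 3) - 2)**2/4 = -(3 - 2)**2/4 = -1/4*1**2 = -1/4*1 = -1/4 ≈ -0.25000)
Q(f) = 128 (Q(f) = -1*(-128) = 128)
-Q(G) = -1*128 = -128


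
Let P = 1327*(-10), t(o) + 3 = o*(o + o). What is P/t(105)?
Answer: -13270/22047 ≈ -0.60190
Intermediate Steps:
t(o) = -3 + 2*o² (t(o) = -3 + o*(o + o) = -3 + o*(2*o) = -3 + 2*o²)
P = -13270
P/t(105) = -13270/(-3 + 2*105²) = -13270/(-3 + 2*11025) = -13270/(-3 + 22050) = -13270/22047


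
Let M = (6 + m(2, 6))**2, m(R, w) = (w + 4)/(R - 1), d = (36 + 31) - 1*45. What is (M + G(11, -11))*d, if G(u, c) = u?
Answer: 5874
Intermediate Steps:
d = 22 (d = 67 - 45 = 22)
m(R, w) = (4 + w)/(-1 + R)
M = 256 (M = (6 + (4 + 6)/(-1 + 2))**2 = (6 + 10/1)**2 = (6 + 1*10)**2 = (6 + 10)**2 = 16**2 = 256)
(M + G(11, -11))*d = (256 + 11)*22 = 267*22 = 5874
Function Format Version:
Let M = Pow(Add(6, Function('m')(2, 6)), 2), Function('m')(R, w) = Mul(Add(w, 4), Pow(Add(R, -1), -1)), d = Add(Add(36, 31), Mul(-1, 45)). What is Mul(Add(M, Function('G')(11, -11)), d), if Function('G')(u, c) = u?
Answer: 5874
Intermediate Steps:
d = 22 (d = Add(67, -45) = 22)
Function('m')(R, w) = Mul(Pow(Add(-1, R), -1), Add(4, w)) (Function('m')(R, w) = Mul(Add(4, w), Pow(Add(-1, R), -1)) = Mul(Pow(Add(-1, R), -1), Add(4, w)))
M = 256 (M = Pow(Add(6, Mul(Pow(Add(-1, 2), -1), Add(4, 6))), 2) = Pow(Add(6, Mul(Pow(1, -1), 10)), 2) = Pow(Add(6, Mul(1, 10)), 2) = Pow(Add(6, 10), 2) = Pow(16, 2) = 256)
Mul(Add(M, Function('G')(11, -11)), d) = Mul(Add(256, 11), 22) = Mul(267, 22) = 5874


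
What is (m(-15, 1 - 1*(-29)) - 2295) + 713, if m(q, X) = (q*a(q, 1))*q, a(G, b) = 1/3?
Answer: -1507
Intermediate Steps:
a(G, b) = 1/3
m(q, X) = q**2/3 (m(q, X) = (q*(1/3))*q = (q/3)*q = q**2/3)
(m(-15, 1 - 1*(-29)) - 2295) + 713 = ((1/3)*(-15)**2 - 2295) + 713 = ((1/3)*225 - 2295) + 713 = (75 - 2295) + 713 = -2220 + 713 = -1507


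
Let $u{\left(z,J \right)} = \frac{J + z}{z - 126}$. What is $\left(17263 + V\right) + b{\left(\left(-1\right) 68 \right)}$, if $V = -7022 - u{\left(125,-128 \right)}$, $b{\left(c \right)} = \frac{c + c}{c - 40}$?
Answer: $\frac{276460}{27} \approx 10239.0$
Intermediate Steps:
$u{\left(z,J \right)} = \frac{J + z}{-126 + z}$
$b{\left(c \right)} = \frac{2 c}{-40 + c}$
$V = -7025$ ($V = -7022 - \frac{-128 + 125}{-126 + 125} = -7022 - \frac{1}{-1} \left(-3\right) = -7022 - \left(-1\right) \left(-3\right) = -7022 - 3 = -7025$)
$\left(17263 + V\right) + b{\left(\left(-1\right) 68 \right)} = \left(17263 - 7025\right) + \frac{2 \left(\left(-1\right) 68\right)}{-40 - 68} = 10238 + 2 \left(-68\right) \frac{1}{-40 - 68} = 10238 + 2 \left(-68\right) \frac{1}{-108} = 10238 + 2 \left(-68\right) \left(- \frac{1}{108}\right) = 10238 + \frac{34}{27} = \frac{276460}{27}$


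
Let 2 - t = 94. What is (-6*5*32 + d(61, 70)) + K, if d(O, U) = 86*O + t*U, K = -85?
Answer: -2239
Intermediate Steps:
t = -92 (t = 2 - 1*94 = 2 - 94 = -92)
d(O, U) = -92*U + 86*O (d(O, U) = 86*O - 92*U = -92*U + 86*O)
(-6*5*32 + d(61, 70)) + K = (-6*5*32 + (-92*70 + 86*61)) - 85 = (-30*32 + (-6440 + 5246)) - 85 = (-960 - 1194) - 85 = -2154 - 85 = -2239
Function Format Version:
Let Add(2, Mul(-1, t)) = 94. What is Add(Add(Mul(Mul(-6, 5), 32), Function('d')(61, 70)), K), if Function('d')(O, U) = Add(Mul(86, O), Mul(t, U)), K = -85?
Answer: -2239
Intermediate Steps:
t = -92 (t = Add(2, Mul(-1, 94)) = Add(2, -94) = -92)
Function('d')(O, U) = Add(Mul(-92, U), Mul(86, O)) (Function('d')(O, U) = Add(Mul(86, O), Mul(-92, U)) = Add(Mul(-92, U), Mul(86, O)))
Add(Add(Mul(Mul(-6, 5), 32), Function('d')(61, 70)), K) = Add(Add(Mul(Mul(-6, 5), 32), Add(Mul(-92, 70), Mul(86, 61))), -85) = Add(Add(Mul(-30, 32), Add(-6440, 5246)), -85) = Add(Add(-960, -1194), -85) = Add(-2154, -85) = -2239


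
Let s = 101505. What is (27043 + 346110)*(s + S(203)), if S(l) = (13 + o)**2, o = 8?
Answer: 38041455738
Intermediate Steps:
S(l) = 441 (S(l) = (13 + 8)**2 = 21**2 = 441)
(27043 + 346110)*(s + S(203)) = (27043 + 346110)*(101505 + 441) = 373153*101946 = 38041455738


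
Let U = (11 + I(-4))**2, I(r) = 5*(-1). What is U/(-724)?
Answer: -9/181 ≈ -0.049724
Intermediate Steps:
I(r) = -5
U = 36 (U = (11 - 5)**2 = 6**2 = 36)
U/(-724) = 36/(-724) = 36*(-1/724) = -9/181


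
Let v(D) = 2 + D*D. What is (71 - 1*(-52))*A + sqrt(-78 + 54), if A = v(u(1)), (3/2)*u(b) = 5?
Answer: 4838/3 + 2*I*sqrt(6) ≈ 1612.7 + 4.899*I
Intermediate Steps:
u(b) = 10/3 (u(b) = (2/3)*5 = 10/3)
v(D) = 2 + D**2
A = 118/9 (A = 2 + (10/3)**2 = 2 + 100/9 = 118/9 ≈ 13.111)
(71 - 1*(-52))*A + sqrt(-78 + 54) = (71 - 1*(-52))*(118/9) + sqrt(-78 + 54) = (71 + 52)*(118/9) + sqrt(-24) = 123*(118/9) + 2*I*sqrt(6) = 4838/3 + 2*I*sqrt(6)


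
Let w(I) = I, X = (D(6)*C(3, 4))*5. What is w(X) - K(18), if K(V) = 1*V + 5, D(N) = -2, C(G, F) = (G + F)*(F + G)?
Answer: -513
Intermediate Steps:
C(G, F) = (F + G)² (C(G, F) = (F + G)*(F + G) = (F + G)²)
K(V) = 5 + V (K(V) = V + 5 = 5 + V)
X = -490 (X = -2*(4 + 3)²*5 = -2*7²*5 = -2*49*5 = -98*5 = -490)
w(X) - K(18) = -490 - (5 + 18) = -490 - 1*23 = -490 - 23 = -513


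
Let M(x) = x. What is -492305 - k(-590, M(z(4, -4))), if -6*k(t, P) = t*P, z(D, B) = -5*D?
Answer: -1471015/3 ≈ -4.9034e+5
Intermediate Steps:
k(t, P) = -P*t/6 (k(t, P) = -t*P/6 = -P*t/6)
-492305 - k(-590, M(z(4, -4))) = -492305 - (-1)*(-5*4)*(-590)/6 = -492305 - (-1)*(-20)*(-590)/6 = -492305 - 1*(-5900/3) = -492305 + 5900/3 = -1471015/3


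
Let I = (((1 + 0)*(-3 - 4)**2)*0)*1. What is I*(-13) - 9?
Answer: -9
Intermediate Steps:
I = 0 (I = ((1*(-7)**2)*0)*1 = ((1*49)*0)*1 = (49*0)*1 = 0*1 = 0)
I*(-13) - 9 = 0*(-13) - 9 = 0 - 9 = -9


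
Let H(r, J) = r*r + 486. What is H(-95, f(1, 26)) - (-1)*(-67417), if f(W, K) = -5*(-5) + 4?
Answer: -57906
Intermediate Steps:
f(W, K) = 29 (f(W, K) = 25 + 4 = 29)
H(r, J) = 486 + r² (H(r, J) = r² + 486 = 486 + r²)
H(-95, f(1, 26)) - (-1)*(-67417) = (486 + (-95)²) - (-1)*(-67417) = (486 + 9025) - 1*67417 = 9511 - 67417 = -57906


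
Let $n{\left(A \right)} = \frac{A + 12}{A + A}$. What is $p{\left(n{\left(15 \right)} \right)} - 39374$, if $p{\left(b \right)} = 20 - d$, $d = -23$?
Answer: $-39331$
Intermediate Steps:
$n{\left(A \right)} = \frac{12 + A}{2 A}$
$p{\left(b \right)} = 43$ ($p{\left(b \right)} = 20 - -23 = 20 + 23 = 43$)
$p{\left(n{\left(15 \right)} \right)} - 39374 = 43 - 39374 = -39331$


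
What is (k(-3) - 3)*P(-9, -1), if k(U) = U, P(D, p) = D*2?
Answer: 108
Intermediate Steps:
P(D, p) = 2*D
(k(-3) - 3)*P(-9, -1) = (-3 - 3)*(2*(-9)) = -6*(-18) = 108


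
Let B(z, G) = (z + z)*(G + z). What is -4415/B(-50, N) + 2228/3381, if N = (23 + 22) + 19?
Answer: 515609/135240 ≈ 3.8125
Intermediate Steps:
N = 64 (N = 45 + 19 = 64)
B(z, G) = 2*z*(G + z) (B(z, G) = (2*z)*(G + z) = 2*z*(G + z))
-4415/B(-50, N) + 2228/3381 = -4415*(-1/(100*(64 - 50))) + 2228/3381 = -4415/(2*(-50)*14) + 2228*(1/3381) = -4415/(-1400) + 2228/3381 = -4415*(-1/1400) + 2228/3381 = 883/280 + 2228/3381 = 515609/135240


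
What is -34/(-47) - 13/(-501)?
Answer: 17645/23547 ≈ 0.74935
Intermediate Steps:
-34/(-47) - 13/(-501) = -34*(-1/47) - 13*(-1/501) = 34/47 + 13/501 = 17645/23547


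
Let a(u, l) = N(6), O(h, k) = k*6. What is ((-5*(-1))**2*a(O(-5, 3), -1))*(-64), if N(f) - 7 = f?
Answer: -20800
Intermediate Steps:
O(h, k) = 6*k
N(f) = 7 + f
a(u, l) = 13 (a(u, l) = 7 + 6 = 13)
((-5*(-1))**2*a(O(-5, 3), -1))*(-64) = ((-5*(-1))**2*13)*(-64) = (5**2*13)*(-64) = (25*13)*(-64) = 325*(-64) = -20800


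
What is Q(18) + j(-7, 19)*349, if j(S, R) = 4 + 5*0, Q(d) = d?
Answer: 1414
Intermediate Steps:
j(S, R) = 4 (j(S, R) = 4 + 0 = 4)
Q(18) + j(-7, 19)*349 = 18 + 4*349 = 18 + 1396 = 1414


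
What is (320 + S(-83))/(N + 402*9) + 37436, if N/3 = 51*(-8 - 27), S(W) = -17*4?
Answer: 7225120/193 ≈ 37436.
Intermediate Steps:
S(W) = -68
N = -5355 (N = 3*(51*(-8 - 27)) = 3*(51*(-35)) = 3*(-1785) = -5355)
(320 + S(-83))/(N + 402*9) + 37436 = (320 - 68)/(-5355 + 402*9) + 37436 = 252/(-5355 + 3618) + 37436 = 252/(-1737) + 37436 = 252*(-1/1737) + 37436 = -28/193 + 37436 = 7225120/193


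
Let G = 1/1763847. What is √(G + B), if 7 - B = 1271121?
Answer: I*√439403805788707531/587949 ≈ 1127.4*I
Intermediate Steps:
B = -1271114 (B = 7 - 1*1271121 = 7 - 1271121 = -1271114)
G = 1/1763847 ≈ 5.6694e-7
√(G + B) = √(1/1763847 - 1271114) = √(-2242050615557/1763847) = I*√439403805788707531/587949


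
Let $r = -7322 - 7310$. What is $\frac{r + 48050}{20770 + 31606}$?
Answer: $\frac{16709}{26188} \approx 0.63804$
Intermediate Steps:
$r = -14632$
$\frac{r + 48050}{20770 + 31606} = \frac{-14632 + 48050}{20770 + 31606} = \frac{33418}{52376} = 33418 \cdot \frac{1}{52376} = \frac{16709}{26188}$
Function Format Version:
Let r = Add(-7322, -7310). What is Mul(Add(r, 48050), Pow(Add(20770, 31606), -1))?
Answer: Rational(16709, 26188) ≈ 0.63804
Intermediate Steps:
r = -14632
Mul(Add(r, 48050), Pow(Add(20770, 31606), -1)) = Mul(Add(-14632, 48050), Pow(Add(20770, 31606), -1)) = Mul(33418, Pow(52376, -1)) = Mul(33418, Rational(1, 52376)) = Rational(16709, 26188)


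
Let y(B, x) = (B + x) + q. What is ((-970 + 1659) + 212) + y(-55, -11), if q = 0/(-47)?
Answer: 835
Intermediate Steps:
q = 0 (q = 0*(-1/47) = 0)
y(B, x) = B + x (y(B, x) = (B + x) + 0 = B + x)
((-970 + 1659) + 212) + y(-55, -11) = ((-970 + 1659) + 212) + (-55 - 11) = (689 + 212) - 66 = 901 - 66 = 835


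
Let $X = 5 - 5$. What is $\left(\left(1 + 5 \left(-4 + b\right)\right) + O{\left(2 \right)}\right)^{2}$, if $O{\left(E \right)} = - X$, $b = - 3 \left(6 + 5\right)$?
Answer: $33856$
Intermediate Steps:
$X = 0$ ($X = 5 - 5 = 0$)
$b = -33$ ($b = \left(-3\right) 11 = -33$)
$O{\left(E \right)} = 0$ ($O{\left(E \right)} = \left(-1\right) 0 = 0$)
$\left(\left(1 + 5 \left(-4 + b\right)\right) + O{\left(2 \right)}\right)^{2} = \left(\left(1 + 5 \left(-4 - 33\right)\right) + 0\right)^{2} = \left(\left(1 + 5 \left(-37\right)\right) + 0\right)^{2} = \left(\left(1 - 185\right) + 0\right)^{2} = \left(-184 + 0\right)^{2} = \left(-184\right)^{2} = 33856$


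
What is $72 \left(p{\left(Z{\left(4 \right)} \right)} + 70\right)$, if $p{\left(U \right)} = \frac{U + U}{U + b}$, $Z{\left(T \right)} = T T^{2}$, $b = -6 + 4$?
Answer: $\frac{160848}{31} \approx 5188.6$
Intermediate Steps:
$b = -2$
$Z{\left(T \right)} = T^{3}$
$p{\left(U \right)} = \frac{2 U}{-2 + U}$ ($p{\left(U \right)} = \frac{U + U}{U - 2} = \frac{2 U}{-2 + U}$)
$72 \left(p{\left(Z{\left(4 \right)} \right)} + 70\right) = 72 \left(\frac{2 \cdot 4^{3}}{-2 + 4^{3}} + 70\right) = 72 \left(2 \cdot 64 \frac{1}{-2 + 64} + 70\right) = 72 \left(2 \cdot 64 \cdot \frac{1}{62} + 70\right) = 72 \left(\frac{64}{31} + 70\right) = 72 \cdot \frac{2234}{31} = \frac{160848}{31}$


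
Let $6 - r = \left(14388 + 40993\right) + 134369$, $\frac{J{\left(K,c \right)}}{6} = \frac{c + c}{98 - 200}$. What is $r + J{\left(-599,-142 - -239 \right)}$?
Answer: $- \frac{3225842}{17} \approx -1.8976 \cdot 10^{5}$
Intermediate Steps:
$J{\left(K,c \right)} = - \frac{2 c}{17}$ ($J{\left(K,c \right)} = 6 \frac{c + c}{98 - 200} = 6 \frac{2 c}{-102} = 6 \cdot 2 c \left(- \frac{1}{102}\right) = 6 \left(- \frac{c}{51}\right) = - \frac{2 c}{17}$)
$r = -189744$ ($r = 6 - \left(\left(14388 + 40993\right) + 134369\right) = 6 - \left(55381 + 134369\right) = 6 - 189750 = -189744$)
$r + J{\left(-599,-142 - -239 \right)} = -189744 - \frac{2 \left(-142 - -239\right)}{17} = -189744 - \frac{2 \left(-142 + 239\right)}{17} = -189744 - \frac{194}{17} = - \frac{3225842}{17}$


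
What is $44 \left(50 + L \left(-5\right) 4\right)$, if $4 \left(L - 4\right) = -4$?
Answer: $-440$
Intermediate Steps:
$L = 3$ ($L = 4 + \frac{1}{4} \left(-4\right) = 4 - 1 = 3$)
$44 \left(50 + L \left(-5\right) 4\right) = 44 \left(50 + 3 \left(-5\right) 4\right) = 44 \left(50 - 60\right) = 44 \left(-10\right) = -440$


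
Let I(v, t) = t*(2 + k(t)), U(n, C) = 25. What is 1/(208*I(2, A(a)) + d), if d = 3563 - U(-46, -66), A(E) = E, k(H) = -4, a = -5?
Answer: 1/5618 ≈ 0.00017800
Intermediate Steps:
I(v, t) = -2*t (I(v, t) = t*(2 - 4) = t*(-2) = -2*t)
d = 3538 (d = 3563 - 1*25 = 3563 - 25 = 3538)
1/(208*I(2, A(a)) + d) = 1/(208*(-2*(-5)) + 3538) = 1/(208*10 + 3538) = 1/(2080 + 3538) = 1/5618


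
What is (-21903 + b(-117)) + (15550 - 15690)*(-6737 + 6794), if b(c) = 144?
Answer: -29739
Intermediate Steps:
(-21903 + b(-117)) + (15550 - 15690)*(-6737 + 6794) = (-21903 + 144) + (15550 - 15690)*(-6737 + 6794) = -21759 - 140*57 = -21759 - 7980 = -29739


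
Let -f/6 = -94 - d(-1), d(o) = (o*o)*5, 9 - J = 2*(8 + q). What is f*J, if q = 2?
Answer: -6534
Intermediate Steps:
J = -11 (J = 9 - 2*(8 + 2) = 9 - 2*10 = 9 - 1*20 = 9 - 20 = -11)
d(o) = 5*o**2 (d(o) = o**2*5 = 5*o**2)
f = 594 (f = -6*(-94 - 5*(-1)**2) = -6*(-94 - 5) = -6*(-99) = 594)
f*J = 594*(-11) = -6534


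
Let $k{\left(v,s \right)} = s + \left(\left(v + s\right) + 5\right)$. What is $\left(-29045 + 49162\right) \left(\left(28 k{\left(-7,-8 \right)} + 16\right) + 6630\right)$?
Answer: $123558614$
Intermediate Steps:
$k{\left(v,s \right)} = 5 + v + 2 s$ ($k{\left(v,s \right)} = s + \left(\left(s + v\right) + 5\right) = s + \left(5 + s + v\right) = 5 + v + 2 s$)
$\left(-29045 + 49162\right) \left(\left(28 k{\left(-7,-8 \right)} + 16\right) + 6630\right) = \left(-29045 + 49162\right) \left(\left(28 \left(5 - 7 + 2 \left(-8\right)\right) + 16\right) + 6630\right) = 20117 \left(\left(28 \left(5 - 7 - 16\right) + 16\right) + 6630\right) = 20117 \left(\left(28 \left(-18\right) + 16\right) + 6630\right) = 20117 \left(\left(-504 + 16\right) + 6630\right) = 20117 \left(-488 + 6630\right) = 20117 \cdot 6142 = 123558614$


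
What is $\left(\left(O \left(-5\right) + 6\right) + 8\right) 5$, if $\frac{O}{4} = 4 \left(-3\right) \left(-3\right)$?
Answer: $-3530$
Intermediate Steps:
$O = 144$ ($O = 4 \cdot 4 \left(-3\right) \left(-3\right) = 4 \left(\left(-12\right) \left(-3\right)\right) = 4 \cdot 36 = 144$)
$\left(\left(O \left(-5\right) + 6\right) + 8\right) 5 = \left(\left(144 \left(-5\right) + 6\right) + 8\right) 5 = \left(\left(-720 + 6\right) + 8\right) 5 = \left(-714 + 8\right) 5 = \left(-706\right) 5 = -3530$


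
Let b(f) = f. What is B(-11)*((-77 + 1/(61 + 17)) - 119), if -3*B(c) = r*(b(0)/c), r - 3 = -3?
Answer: 0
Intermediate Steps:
r = 0 (r = 3 - 3 = 0)
B(c) = 0 (B(c) = -0*0/c = -0*0 = -⅓*0 = 0)
B(-11)*((-77 + 1/(61 + 17)) - 119) = 0*((-77 + 1/(61 + 17)) - 119) = 0*((-77 + 1/78) - 119) = 0*(-6005/78 - 119) = 0*(-15287/78) = 0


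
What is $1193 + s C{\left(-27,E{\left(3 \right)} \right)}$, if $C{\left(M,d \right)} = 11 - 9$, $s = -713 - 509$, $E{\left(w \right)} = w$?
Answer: $-1251$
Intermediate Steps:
$s = -1222$
$C{\left(M,d \right)} = 2$
$1193 + s C{\left(-27,E{\left(3 \right)} \right)} = 1193 - 2444 = -1251$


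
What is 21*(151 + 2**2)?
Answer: 3255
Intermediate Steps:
21*(151 + 2**2) = 21*(151 + 4) = 21*155 = 3255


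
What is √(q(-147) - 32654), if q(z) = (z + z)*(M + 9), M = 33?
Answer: I*√45002 ≈ 212.14*I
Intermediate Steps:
q(z) = 84*z (q(z) = (z + z)*(33 + 9) = (2*z)*42 = 84*z)
√(q(-147) - 32654) = √(84*(-147) - 32654) = √(-12348 - 32654) = √(-45002) = I*√45002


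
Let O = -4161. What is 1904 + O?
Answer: -2257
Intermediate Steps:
1904 + O = 1904 - 4161 = -2257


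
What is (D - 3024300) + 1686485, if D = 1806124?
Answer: 468309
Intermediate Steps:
(D - 3024300) + 1686485 = (1806124 - 3024300) + 1686485 = -1218176 + 1686485 = 468309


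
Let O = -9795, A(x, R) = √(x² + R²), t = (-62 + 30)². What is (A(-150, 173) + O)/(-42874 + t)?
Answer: 653/2790 - √52429/41850 ≈ 0.22858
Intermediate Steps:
t = 1024 (t = (-32)² = 1024)
A(x, R) = √(R² + x²)
(A(-150, 173) + O)/(-42874 + t) = (√(173² + (-150)²) - 9795)/(-42874 + 1024) = (√(29929 + 22500) - 9795)/(-41850) = (√52429 - 9795)*(-1/41850) = (-9795 + √52429)*(-1/41850) = 653/2790 - √52429/41850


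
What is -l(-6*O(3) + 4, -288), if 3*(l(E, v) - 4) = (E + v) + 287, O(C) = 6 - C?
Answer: 1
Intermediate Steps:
l(E, v) = 299/3 + E/3 + v/3 (l(E, v) = 4 + ((E + v) + 287)/3 = 4 + (287 + E + v)/3 = 4 + (287/3 + E/3 + v/3) = 299/3 + E/3 + v/3)
-l(-6*O(3) + 4, -288) = -(299/3 + (-6*(6 - 1*3) + 4)/3 + (⅓)*(-288)) = -(299/3 + (-6*(6 - 3) + 4)/3 - 96) = -(299/3 + (-6*3 + 4)/3 - 96) = -(299/3 + (-18 + 4)/3 - 96) = -(299/3 + (⅓)*(-14) - 96) = -(299/3 - 14/3 - 96) = -1*(-1) = 1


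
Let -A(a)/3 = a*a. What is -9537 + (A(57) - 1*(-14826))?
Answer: -4458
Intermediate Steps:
A(a) = -3*a² (A(a) = -3*a*a = -3*a²)
-9537 + (A(57) - 1*(-14826)) = -9537 + (-3*57² - 1*(-14826)) = -9537 + (-3*3249 + 14826) = -9537 + (-9747 + 14826) = -9537 + 5079 = -4458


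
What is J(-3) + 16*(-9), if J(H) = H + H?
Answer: -150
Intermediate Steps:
J(H) = 2*H
J(-3) + 16*(-9) = 2*(-3) + 16*(-9) = -6 - 144 = -150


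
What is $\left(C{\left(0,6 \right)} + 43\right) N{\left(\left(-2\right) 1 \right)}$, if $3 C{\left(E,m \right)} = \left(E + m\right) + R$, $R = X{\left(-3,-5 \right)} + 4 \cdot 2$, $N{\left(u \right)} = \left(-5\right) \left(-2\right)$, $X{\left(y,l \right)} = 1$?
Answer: $480$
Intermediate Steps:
$N{\left(u \right)} = 10$
$R = 9$ ($R = 1 + 4 \cdot 2 = 1 + 8 = 9$)
$C{\left(E,m \right)} = 3 + \frac{E}{3} + \frac{m}{3}$ ($C{\left(E,m \right)} = \frac{\left(E + m\right) + 9}{3} = \frac{9 + E + m}{3} = 3 + \frac{E}{3} + \frac{m}{3}$)
$\left(C{\left(0,6 \right)} + 43\right) N{\left(\left(-2\right) 1 \right)} = \left(\left(3 + \frac{1}{3} \cdot 0 + \frac{1}{3} \cdot 6\right) + 43\right) 10 = \left(\left(3 + 0 + 2\right) + 43\right) 10 = \left(5 + 43\right) 10 = 48 \cdot 10 = 480$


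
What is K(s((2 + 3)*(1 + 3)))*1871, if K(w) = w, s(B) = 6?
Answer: 11226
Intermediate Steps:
K(s((2 + 3)*(1 + 3)))*1871 = 6*1871 = 11226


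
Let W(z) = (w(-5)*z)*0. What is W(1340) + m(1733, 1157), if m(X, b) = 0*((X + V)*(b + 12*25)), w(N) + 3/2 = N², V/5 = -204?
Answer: 0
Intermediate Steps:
V = -1020 (V = 5*(-204) = -1020)
w(N) = -3/2 + N²
W(z) = 0 (W(z) = ((-3/2 + (-5)²)*z)*0 = ((-3/2 + 25)*z)*0 = (47*z/2)*0 = 0)
m(X, b) = 0 (m(X, b) = 0*((X - 1020)*(b + 12*25)) = 0*((-1020 + X)*(b + 300)) = 0*((-1020 + X)*(300 + b)) = 0)
W(1340) + m(1733, 1157) = 0 + 0 = 0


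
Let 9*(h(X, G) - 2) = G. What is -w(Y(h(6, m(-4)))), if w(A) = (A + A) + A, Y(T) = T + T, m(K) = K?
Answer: -28/3 ≈ -9.3333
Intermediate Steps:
h(X, G) = 2 + G/9
Y(T) = 2*T
w(A) = 3*A (w(A) = 2*A + A = 3*A)
-w(Y(h(6, m(-4)))) = -3*2*(2 + (⅑)*(-4)) = -3*2*(2 - 4/9) = -3*2*(14/9) = -3*28/9 = -1*28/3 = -28/3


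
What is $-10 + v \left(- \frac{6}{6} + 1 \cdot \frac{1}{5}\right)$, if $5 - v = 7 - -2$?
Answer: $- \frac{34}{5} \approx -6.8$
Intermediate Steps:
$v = -4$ ($v = 5 - \left(7 - -2\right) = 5 - \left(7 + 2\right) = 5 - 9 = -4$)
$-10 + v \left(- \frac{6}{6} + 1 \cdot \frac{1}{5}\right) = -10 - 4 \left(- \frac{6}{6} + 1 \cdot \frac{1}{5}\right) = -10 - 4 \left(\left(-6\right) \frac{1}{6} + 1 \cdot \frac{1}{5}\right) = -10 - 4 \left(-1 + \frac{1}{5}\right) = -10 - - \frac{16}{5} = -10 + \frac{16}{5} = - \frac{34}{5}$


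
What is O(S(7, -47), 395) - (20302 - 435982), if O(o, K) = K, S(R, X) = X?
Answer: 416075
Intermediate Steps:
O(S(7, -47), 395) - (20302 - 435982) = 395 - (20302 - 435982) = 395 - 1*(-415680) = 395 + 415680 = 416075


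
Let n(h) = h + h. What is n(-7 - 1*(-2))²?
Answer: 100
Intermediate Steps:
n(h) = 2*h
n(-7 - 1*(-2))² = (2*(-7 - 1*(-2)))² = (2*(-7 + 2))² = (2*(-5))² = (-10)² = 100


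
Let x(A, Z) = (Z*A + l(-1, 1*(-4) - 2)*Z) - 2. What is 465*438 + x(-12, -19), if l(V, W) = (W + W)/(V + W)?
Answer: 1427044/7 ≈ 2.0386e+5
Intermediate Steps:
l(V, W) = 2*W/(V + W) (l(V, W) = (2*W)/(V + W) = 2*W/(V + W))
x(A, Z) = -2 + 12*Z/7 + A*Z (x(A, Z) = (Z*A + (2*(1*(-4) - 2)/(-1 + (1*(-4) - 2)))*Z) - 2 = (A*Z + (2*(-4 - 2)/(-1 + (-4 - 2)))*Z) - 2 = (A*Z + (2*(-6)/(-1 - 6))*Z) - 2 = (A*Z + (2*(-6)/(-7))*Z) - 2 = (A*Z + (2*(-6)*(-1/7))*Z) - 2 = (A*Z + 12*Z/7) - 2 = (12*Z/7 + A*Z) - 2 = -2 + 12*Z/7 + A*Z)
465*438 + x(-12, -19) = 465*438 + (-2 + (12/7)*(-19) - 12*(-19)) = 203670 + (-2 - 228/7 + 228) = 203670 + 1354/7 = 1427044/7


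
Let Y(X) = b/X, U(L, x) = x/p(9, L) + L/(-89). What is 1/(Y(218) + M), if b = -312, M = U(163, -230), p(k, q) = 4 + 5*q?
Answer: -7945119/28153399 ≈ -0.28221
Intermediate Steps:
U(L, x) = -L/89 + x/(4 + 5*L) (U(L, x) = x/(4 + 5*L) + L/(-89) = x/(4 + 5*L) + L*(-1/89) = x/(4 + 5*L) - L/89 = -L/89 + x/(4 + 5*L))
M = -153967/72891 (M = (89*(-230) - 1*163*(4 + 5*163))/(89*(4 + 5*163)) = (-20470 - 1*163*(4 + 815))/(89*(4 + 815)) = (1/89)*(-20470 - 1*163*819)/819 = (1/89)*(1/819)*(-20470 - 133497) = (1/89)*(1/819)*(-153967) = -153967/72891 ≈ -2.1123)
Y(X) = -312/X
1/(Y(218) + M) = 1/(-312/218 - 153967/72891) = 1/(-312*1/218 - 153967/72891) = 1/(-156/109 - 153967/72891) = 1/(-28153399/7945119) = -7945119/28153399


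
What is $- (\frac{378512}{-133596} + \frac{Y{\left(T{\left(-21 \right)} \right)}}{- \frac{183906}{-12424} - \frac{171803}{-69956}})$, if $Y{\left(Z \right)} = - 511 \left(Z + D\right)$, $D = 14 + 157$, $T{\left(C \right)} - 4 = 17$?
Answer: $\frac{89044770158510828}{15655581490581} \approx 5687.7$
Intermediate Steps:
$T{\left(C \right)} = 21$ ($T{\left(C \right)} = 4 + 17 = 21$)
$D = 171$
$Y{\left(Z \right)} = -87381 - 511 Z$ ($Y{\left(Z \right)} = - 511 \left(Z + 171\right) = - 511 \left(171 + Z\right) = -87381 - 511 Z$)
$- (\frac{378512}{-133596} + \frac{Y{\left(T{\left(-21 \right)} \right)}}{- \frac{183906}{-12424} - \frac{171803}{-69956}}) = - (\frac{378512}{-133596} + \frac{-87381 - 10731}{- \frac{183906}{-12424} - \frac{171803}{-69956}}) = - (378512 \left(- \frac{1}{133596}\right) + \frac{-87381 - 10731}{\left(-183906\right) \left(- \frac{1}{12424}\right) - - \frac{171803}{69956}}) = - (- \frac{94628}{33399} - \frac{98112}{\frac{91953}{6212} + \frac{171803}{69956}}) = - (- \frac{94628}{33399} - \frac{98112}{\frac{468744019}{27160417}}) = - (- \frac{94628}{33399} - \frac{2664762832704}{468744019}) = \left(-1\right) \left(- \frac{89044770158510828}{15655581490581}\right) = \frac{89044770158510828}{15655581490581}$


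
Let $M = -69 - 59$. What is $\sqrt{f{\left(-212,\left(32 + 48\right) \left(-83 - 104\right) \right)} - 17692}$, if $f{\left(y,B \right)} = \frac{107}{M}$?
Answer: $\frac{i \sqrt{4529366}}{16} \approx 133.01 i$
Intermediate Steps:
$M = -128$ ($M = -69 - 59 = -128$)
$f{\left(y,B \right)} = - \frac{107}{128}$ ($f{\left(y,B \right)} = \frac{107}{-128} = 107 \left(- \frac{1}{128}\right) = - \frac{107}{128}$)
$\sqrt{f{\left(-212,\left(32 + 48\right) \left(-83 - 104\right) \right)} - 17692} = \sqrt{- \frac{107}{128} - 17692} = \sqrt{- \frac{2264683}{128}} = \frac{i \sqrt{4529366}}{16}$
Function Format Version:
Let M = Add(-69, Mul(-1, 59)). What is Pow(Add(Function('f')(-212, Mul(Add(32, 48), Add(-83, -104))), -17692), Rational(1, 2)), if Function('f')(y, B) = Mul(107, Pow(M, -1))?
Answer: Mul(Rational(1, 16), I, Pow(4529366, Rational(1, 2))) ≈ Mul(133.01, I)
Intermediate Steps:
M = -128 (M = Add(-69, -59) = -128)
Function('f')(y, B) = Rational(-107, 128) (Function('f')(y, B) = Mul(107, Pow(-128, -1)) = Mul(107, Rational(-1, 128)) = Rational(-107, 128))
Pow(Add(Function('f')(-212, Mul(Add(32, 48), Add(-83, -104))), -17692), Rational(1, 2)) = Pow(Add(Rational(-107, 128), -17692), Rational(1, 2)) = Pow(Rational(-2264683, 128), Rational(1, 2)) = Mul(Rational(1, 16), I, Pow(4529366, Rational(1, 2)))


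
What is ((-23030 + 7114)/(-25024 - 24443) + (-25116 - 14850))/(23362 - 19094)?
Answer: -988491103/105562578 ≈ -9.3640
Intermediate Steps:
((-23030 + 7114)/(-25024 - 24443) + (-25116 - 14850))/(23362 - 19094) = (-15916/(-49467) - 39966)/4268 = (-15916*(-1/49467) - 39966)*(1/4268) = (15916/49467 - 39966)*(1/4268) = -1976982206/49467*1/4268 = -988491103/105562578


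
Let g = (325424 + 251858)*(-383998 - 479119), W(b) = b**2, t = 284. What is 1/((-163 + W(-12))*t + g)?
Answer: -1/498261913390 ≈ -2.0070e-12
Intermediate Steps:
g = -498261907994 (g = 577282*(-863117) = -498261907994)
1/((-163 + W(-12))*t + g) = 1/((-163 + (-12)**2)*284 - 498261907994) = 1/((-163 + 144)*284 - 498261907994) = 1/(-19*284 - 498261907994) = 1/(-5396 - 498261907994) = 1/(-498261913390) = -1/498261913390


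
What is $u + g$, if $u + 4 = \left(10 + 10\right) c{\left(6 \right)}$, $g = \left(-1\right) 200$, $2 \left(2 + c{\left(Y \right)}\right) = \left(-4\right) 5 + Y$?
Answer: $-384$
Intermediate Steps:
$c{\left(Y \right)} = -12 + \frac{Y}{2}$ ($c{\left(Y \right)} = -2 + \frac{\left(-4\right) 5 + Y}{2} = -2 + \frac{-20 + Y}{2} = -2 + \left(-10 + \frac{Y}{2}\right) = -12 + \frac{Y}{2}$)
$g = -200$
$u = -184$ ($u = -4 + \left(10 + 10\right) \left(-12 + \frac{1}{2} \cdot 6\right) = -4 + 20 \left(-12 + 3\right) = -4 + 20 \left(-9\right) = -4 - 180 = -184$)
$u + g = -184 - 200 = -384$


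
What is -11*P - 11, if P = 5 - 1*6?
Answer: 0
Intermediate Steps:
P = -1 (P = 5 - 6 = -1)
-11*P - 11 = -11*(-1) - 11 = 11 - 11 = 0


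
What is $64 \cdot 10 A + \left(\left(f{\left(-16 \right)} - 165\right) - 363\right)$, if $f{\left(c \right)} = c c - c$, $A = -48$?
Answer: $-30976$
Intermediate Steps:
$f{\left(c \right)} = c^{2} - c$
$64 \cdot 10 A + \left(\left(f{\left(-16 \right)} - 165\right) - 363\right) = 64 \cdot 10 \left(-48\right) - \left(528 + 16 \left(-1 - 16\right)\right) = 640 \left(-48\right) - 256 = -30720 + \left(\left(272 - 165\right) - 363\right) = -30720 + \left(107 - 363\right) = -30720 - 256 = -30976$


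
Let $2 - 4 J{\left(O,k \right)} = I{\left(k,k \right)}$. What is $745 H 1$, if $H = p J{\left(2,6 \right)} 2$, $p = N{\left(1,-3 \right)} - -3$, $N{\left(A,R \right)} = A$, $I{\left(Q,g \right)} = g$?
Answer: $-5960$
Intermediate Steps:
$J{\left(O,k \right)} = \frac{1}{2} - \frac{k}{4}$
$p = 4$ ($p = 1 - -3 = 1 + 3 = 4$)
$H = -8$ ($H = 4 \left(\frac{1}{2} - \frac{3}{2}\right) 2 = 4 \left(-1\right) 2 = \left(-4\right) 2 = -8$)
$745 H 1 = 745 \left(\left(-8\right) 1\right) = 745 \left(-8\right) = -5960$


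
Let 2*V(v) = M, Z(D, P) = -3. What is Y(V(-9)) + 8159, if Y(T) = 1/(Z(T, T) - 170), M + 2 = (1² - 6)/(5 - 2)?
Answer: 1411506/173 ≈ 8159.0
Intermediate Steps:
M = -11/3 (M = -2 + (1² - 6)/(5 - 2) = -2 + (1 - 6)/3 = -2 - 5*⅓ = -2 - 5/3 = -11/3 ≈ -3.6667)
V(v) = -11/6 (V(v) = (½)*(-11/3) = -11/6)
Y(T) = -1/173 (Y(T) = 1/(-3 - 170) = 1/(-173) = -1/173)
Y(V(-9)) + 8159 = -1/173 + 8159 = 1411506/173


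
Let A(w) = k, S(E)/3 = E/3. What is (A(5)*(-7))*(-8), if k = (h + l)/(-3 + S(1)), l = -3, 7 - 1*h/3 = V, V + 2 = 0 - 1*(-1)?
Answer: -588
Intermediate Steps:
S(E) = E (S(E) = 3*(E/3) = E)
V = -1 (V = -2 + (0 - 1*(-1)) = -2 + (0 + 1) = -2 + 1 = -1)
h = 24 (h = 21 - 3*(-1) = 21 + 3 = 24)
k = -21/2 (k = (24 - 3)/(-3 + 1) = 21/(-2) = 21*(-½) = -21/2 ≈ -10.500)
A(w) = -21/2
(A(5)*(-7))*(-8) = -21/2*(-7)*(-8) = (147/2)*(-8) = -588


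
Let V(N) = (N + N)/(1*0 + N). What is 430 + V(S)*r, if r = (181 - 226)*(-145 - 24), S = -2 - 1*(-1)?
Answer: 15640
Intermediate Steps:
S = -1 (S = -2 + 1 = -1)
r = 7605 (r = -45*(-169) = 7605)
V(N) = 2 (V(N) = (2*N)/(0 + N) = (2*N)/N = 2)
430 + V(S)*r = 430 + 2*7605 = 430 + 15210 = 15640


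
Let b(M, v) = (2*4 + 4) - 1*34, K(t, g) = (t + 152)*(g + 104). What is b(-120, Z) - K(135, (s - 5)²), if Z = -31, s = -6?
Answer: -64597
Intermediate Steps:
K(t, g) = (104 + g)*(152 + t) (K(t, g) = (152 + t)*(104 + g) = (104 + g)*(152 + t))
b(M, v) = -22 (b(M, v) = (8 + 4) - 34 = 12 - 34 = -22)
b(-120, Z) - K(135, (s - 5)²) = -22 - (15808 + 104*135 + 152*(-6 - 5)² + (-6 - 5)²*135) = -22 - (15808 + 14040 + 152*(-11)² + (-11)²*135) = -22 - (15808 + 14040 + 152*121 + 121*135) = -22 - (15808 + 14040 + 18392 + 16335) = -22 - 1*64575 = -22 - 64575 = -64597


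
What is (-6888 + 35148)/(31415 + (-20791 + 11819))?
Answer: 9420/7481 ≈ 1.2592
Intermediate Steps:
(-6888 + 35148)/(31415 + (-20791 + 11819)) = 28260/(31415 - 8972) = 28260/22443 = 28260*(1/22443) = 9420/7481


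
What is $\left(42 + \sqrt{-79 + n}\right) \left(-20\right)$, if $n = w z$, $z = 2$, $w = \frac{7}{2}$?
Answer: $-840 - 120 i \sqrt{2} \approx -840.0 - 169.71 i$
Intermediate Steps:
$w = \frac{7}{2}$ ($w = 7 \cdot \frac{1}{2} = \frac{7}{2} \approx 3.5$)
$n = 7$ ($n = \frac{7}{2} \cdot 2 = 7$)
$\left(42 + \sqrt{-79 + n}\right) \left(-20\right) = \left(42 + \sqrt{-79 + 7}\right) \left(-20\right) = \left(42 + \sqrt{-72}\right) \left(-20\right) = \left(42 + 6 i \sqrt{2}\right) \left(-20\right) = -840 - 120 i \sqrt{2}$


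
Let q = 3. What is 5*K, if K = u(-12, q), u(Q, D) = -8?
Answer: -40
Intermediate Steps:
K = -8
5*K = 5*(-8) = -40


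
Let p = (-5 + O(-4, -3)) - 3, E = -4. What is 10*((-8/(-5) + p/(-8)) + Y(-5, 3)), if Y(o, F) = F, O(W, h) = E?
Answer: 61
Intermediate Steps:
O(W, h) = -4
p = -12 (p = (-5 - 4) - 3 = -9 - 3 = -12)
10*((-8/(-5) + p/(-8)) + Y(-5, 3)) = 10*((-8/(-5) - 12/(-8)) + 3) = 10*((-8*(-⅕) - 12*(-⅛)) + 3) = 10*((8/5 + 3/2) + 3) = 10*(31/10 + 3) = 10*(61/10) = 61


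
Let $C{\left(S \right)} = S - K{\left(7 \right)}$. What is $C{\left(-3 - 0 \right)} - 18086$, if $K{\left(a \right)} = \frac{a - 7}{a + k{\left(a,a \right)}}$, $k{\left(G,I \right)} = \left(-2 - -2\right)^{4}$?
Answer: $-18089$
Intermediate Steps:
$k{\left(G,I \right)} = 0$ ($k{\left(G,I \right)} = \left(-2 + 2\right)^{4} = 0^{4} = 0$)
$K{\left(a \right)} = \frac{-7 + a}{a}$ ($K{\left(a \right)} = \frac{a - 7}{a + 0} = \frac{-7 + a}{a}$)
$C{\left(S \right)} = S$ ($C{\left(S \right)} = S - \frac{-7 + 7}{7} = S - \frac{1}{7} \cdot 0 = S - 0 = S + 0 = S$)
$C{\left(-3 - 0 \right)} - 18086 = \left(-3 - 0\right) - 18086 = \left(-3 + 0\right) - 18086 = -3 - 18086 = -18089$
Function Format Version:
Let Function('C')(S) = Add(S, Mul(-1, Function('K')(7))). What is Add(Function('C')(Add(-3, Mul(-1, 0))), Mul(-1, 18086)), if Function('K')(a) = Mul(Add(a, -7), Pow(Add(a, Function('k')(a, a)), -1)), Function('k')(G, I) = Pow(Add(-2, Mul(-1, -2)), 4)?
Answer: -18089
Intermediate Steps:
Function('k')(G, I) = 0 (Function('k')(G, I) = Pow(Add(-2, 2), 4) = Pow(0, 4) = 0)
Function('K')(a) = Mul(Pow(a, -1), Add(-7, a)) (Function('K')(a) = Mul(Add(a, -7), Pow(Add(a, 0), -1)) = Mul(Add(-7, a), Pow(a, -1)) = Mul(Pow(a, -1), Add(-7, a)))
Function('C')(S) = S (Function('C')(S) = Add(S, Mul(-1, Mul(Pow(7, -1), Add(-7, 7)))) = Add(S, Mul(-1, Mul(Rational(1, 7), 0))) = Add(S, Mul(-1, 0)) = Add(S, 0) = S)
Add(Function('C')(Add(-3, Mul(-1, 0))), Mul(-1, 18086)) = Add(Add(-3, Mul(-1, 0)), Mul(-1, 18086)) = Add(Add(-3, 0), -18086) = Add(-3, -18086) = -18089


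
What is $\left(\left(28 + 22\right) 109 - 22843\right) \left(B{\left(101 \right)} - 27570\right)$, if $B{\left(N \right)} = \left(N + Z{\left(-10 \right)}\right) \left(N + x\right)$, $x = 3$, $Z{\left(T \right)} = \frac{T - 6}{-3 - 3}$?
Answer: $\frac{876015838}{3} \approx 2.9201 \cdot 10^{8}$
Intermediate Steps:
$Z{\left(T \right)} = 1 - \frac{T}{6}$ ($Z{\left(T \right)} = \frac{-6 + T}{-6} = \left(-6 + T\right) \left(- \frac{1}{6}\right) = 1 - \frac{T}{6}$)
$B{\left(N \right)} = \left(3 + N\right) \left(\frac{8}{3} + N\right)$ ($B{\left(N \right)} = \left(N + \left(1 - - \frac{5}{3}\right)\right) \left(N + 3\right) = \left(N + \left(1 + \frac{5}{3}\right)\right) \left(3 + N\right) = \left(N + \frac{8}{3}\right) \left(3 + N\right) = \left(\frac{8}{3} + N\right) \left(3 + N\right) = \left(3 + N\right) \left(\frac{8}{3} + N\right)$)
$\left(\left(28 + 22\right) 109 - 22843\right) \left(B{\left(101 \right)} - 27570\right) = \left(\left(28 + 22\right) 109 - 22843\right) \left(\left(8 + 101^{2} + \frac{17}{3} \cdot 101\right) - 27570\right) = \left(50 \cdot 109 - 22843\right) \left(\left(8 + 10201 + \frac{1717}{3}\right) - 27570\right) = \left(5450 - 22843\right) \left(\frac{32344}{3} - 27570\right) = \left(-17393\right) \left(- \frac{50366}{3}\right) = \frac{876015838}{3}$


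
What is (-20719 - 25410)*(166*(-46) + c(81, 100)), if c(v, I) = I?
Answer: 347628144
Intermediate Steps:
(-20719 - 25410)*(166*(-46) + c(81, 100)) = (-20719 - 25410)*(166*(-46) + 100) = -46129*(-7636 + 100) = -46129*(-7536) = 347628144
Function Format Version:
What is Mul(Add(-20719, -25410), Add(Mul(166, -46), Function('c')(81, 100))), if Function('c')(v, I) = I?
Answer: 347628144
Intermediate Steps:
Mul(Add(-20719, -25410), Add(Mul(166, -46), Function('c')(81, 100))) = Mul(Add(-20719, -25410), Add(Mul(166, -46), 100)) = Mul(-46129, Add(-7636, 100)) = Mul(-46129, -7536) = 347628144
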